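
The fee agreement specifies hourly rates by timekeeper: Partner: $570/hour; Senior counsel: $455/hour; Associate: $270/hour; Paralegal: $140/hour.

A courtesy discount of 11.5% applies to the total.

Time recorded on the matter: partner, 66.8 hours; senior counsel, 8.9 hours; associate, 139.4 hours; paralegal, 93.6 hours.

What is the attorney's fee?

Partner: 66.8 × $570 = $38,076.00
Senior counsel: 8.9 × $455 = $4,049.50
Associate: 139.4 × $270 = $37,638.00
Paralegal: 93.6 × $140 = $13,104.00
Subtotal: $92,867.50
Less 11.5% discount: −$10,679.76
Total: $92,867.50 − $10,679.76 = $82,187.74

$82,187.74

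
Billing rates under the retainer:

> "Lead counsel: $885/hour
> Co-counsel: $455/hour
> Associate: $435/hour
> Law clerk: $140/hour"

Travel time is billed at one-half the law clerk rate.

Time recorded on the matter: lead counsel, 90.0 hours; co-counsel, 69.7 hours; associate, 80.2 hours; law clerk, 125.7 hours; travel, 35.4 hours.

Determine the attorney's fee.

$166,326.50

Lead counsel: 90.0 × $885 = $79,650.00
Co-counsel: 69.7 × $455 = $31,713.50
Associate: 80.2 × $435 = $34,887.00
Law clerk: 125.7 × $140 = $17,598.00
Subtotal: $79,650.00 + $31,713.50 + $34,887.00 + $17,598.00 = $163,848.50
Travel: 35.4 × ($140 ÷ 2) = 35.4 × $70.00 = $2,478.00
Total: $163,848.50 + $2,478.00 = $166,326.50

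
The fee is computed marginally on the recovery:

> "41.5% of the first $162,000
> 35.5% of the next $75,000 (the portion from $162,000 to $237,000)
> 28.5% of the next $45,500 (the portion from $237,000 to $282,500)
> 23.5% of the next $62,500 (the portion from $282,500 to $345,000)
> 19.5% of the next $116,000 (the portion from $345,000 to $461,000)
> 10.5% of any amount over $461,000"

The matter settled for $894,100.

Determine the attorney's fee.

First $162,000 at 41.5% = $67,230.00
Next $75,000 at 35.5% = $26,625.00
Next $45,500 at 28.5% = $12,967.50
Next $62,500 at 23.5% = $14,687.50
Next $116,000 at 19.5% = $22,620.00
Remaining $433,100 at 10.5% = $45,475.50
Fee: $67,230.00 + $26,625.00 + $12,967.50 + $14,687.50 + $22,620.00 + $45,475.50 = $189,605.50

$189,605.50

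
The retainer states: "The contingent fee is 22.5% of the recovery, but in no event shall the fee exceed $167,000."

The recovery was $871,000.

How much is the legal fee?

$167,000.00

22.5% of $871,000 = $195,975.00
That exceeds the $167,000 cap, so the fee is capped at $167,000.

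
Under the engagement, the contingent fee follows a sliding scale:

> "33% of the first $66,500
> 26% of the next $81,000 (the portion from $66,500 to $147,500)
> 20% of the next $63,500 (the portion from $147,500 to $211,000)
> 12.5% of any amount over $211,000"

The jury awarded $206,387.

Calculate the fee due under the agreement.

First $66,500 at 33% = $21,945.00
Next $81,000 at 26% = $21,060.00
Remaining $58,887 at 20% = $11,777.40
Fee: $21,945.00 + $21,060.00 + $11,777.40 = $54,782.40

$54,782.40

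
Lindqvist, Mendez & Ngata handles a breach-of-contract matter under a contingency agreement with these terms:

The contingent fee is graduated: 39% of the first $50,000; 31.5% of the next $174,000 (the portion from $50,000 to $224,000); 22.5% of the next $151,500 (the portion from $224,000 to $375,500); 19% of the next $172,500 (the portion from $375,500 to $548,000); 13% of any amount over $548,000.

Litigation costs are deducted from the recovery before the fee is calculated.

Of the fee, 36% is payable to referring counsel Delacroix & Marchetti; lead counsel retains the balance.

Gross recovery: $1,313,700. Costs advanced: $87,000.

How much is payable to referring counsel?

Fee base (net of costs): $1,313,700 − $87,000 = $1,226,700
First $50,000 at 39% = $19,500.00
Next $174,000 at 31.5% = $54,810.00
Next $151,500 at 22.5% = $34,087.50
Next $172,500 at 19% = $32,775.00
Remaining $678,700 at 13% = $88,231.00
Fee: $19,500.00 + $54,810.00 + $34,087.50 + $32,775.00 + $88,231.00 = $229,403.50
Referral share: 36% of $229,403.50 = $82,585.26; lead counsel retains $229,403.50 − $82,585.26 = $146,818.24.

$82,585.26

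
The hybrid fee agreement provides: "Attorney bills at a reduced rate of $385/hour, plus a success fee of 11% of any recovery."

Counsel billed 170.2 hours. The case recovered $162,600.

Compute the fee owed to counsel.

$83,413.00

Hourly: 170.2 × $385 = $65,527.00
Success fee: 11% of $162,600 = $17,886.00
Total: $65,527.00 + $17,886.00 = $83,413.00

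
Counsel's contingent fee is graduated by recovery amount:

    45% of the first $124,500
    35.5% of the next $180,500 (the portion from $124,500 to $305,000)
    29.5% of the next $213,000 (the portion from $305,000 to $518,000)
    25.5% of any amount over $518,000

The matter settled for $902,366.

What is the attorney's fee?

First $124,500 at 45% = $56,025.00
Next $180,500 at 35.5% = $64,077.50
Next $213,000 at 29.5% = $62,835.00
Remaining $384,366 at 25.5% = $98,013.33
Fee: $56,025.00 + $64,077.50 + $62,835.00 + $98,013.33 = $280,950.83

$280,950.83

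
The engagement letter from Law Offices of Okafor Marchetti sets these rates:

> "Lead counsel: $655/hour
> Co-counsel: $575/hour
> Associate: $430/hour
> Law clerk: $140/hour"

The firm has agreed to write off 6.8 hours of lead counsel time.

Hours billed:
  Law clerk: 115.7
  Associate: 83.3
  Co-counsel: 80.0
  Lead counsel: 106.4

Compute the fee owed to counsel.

$163,255.00

Lead counsel: 106.4 × $655 = $69,692.00
Co-counsel: 80.0 × $575 = $46,000.00
Associate: 83.3 × $430 = $35,819.00
Law clerk: 115.7 × $140 = $16,198.00
Subtotal: $167,709.00
Write-off: 6.8 × $655 = $4,454.00
Total: $167,709.00 − $4,454.00 = $163,255.00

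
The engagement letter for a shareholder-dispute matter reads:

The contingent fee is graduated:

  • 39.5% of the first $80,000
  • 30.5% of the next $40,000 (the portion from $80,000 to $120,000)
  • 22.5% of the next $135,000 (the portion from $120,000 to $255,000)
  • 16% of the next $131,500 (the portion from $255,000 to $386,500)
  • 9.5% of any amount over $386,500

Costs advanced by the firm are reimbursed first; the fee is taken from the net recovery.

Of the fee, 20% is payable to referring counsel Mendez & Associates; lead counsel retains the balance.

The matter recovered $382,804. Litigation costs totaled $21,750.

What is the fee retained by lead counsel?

$72,914.91

Fee base (net of costs): $382,804 − $21,750 = $361,054
First $80,000 at 39.5% = $31,600.00
Next $40,000 at 30.5% = $12,200.00
Next $135,000 at 22.5% = $30,375.00
Remaining $106,054 at 16% = $16,968.64
Fee: $31,600.00 + $12,200.00 + $30,375.00 + $16,968.64 = $91,143.64
Referral share: 20% of $91,143.64 = $18,228.73; lead counsel retains $91,143.64 − $18,228.73 = $72,914.91.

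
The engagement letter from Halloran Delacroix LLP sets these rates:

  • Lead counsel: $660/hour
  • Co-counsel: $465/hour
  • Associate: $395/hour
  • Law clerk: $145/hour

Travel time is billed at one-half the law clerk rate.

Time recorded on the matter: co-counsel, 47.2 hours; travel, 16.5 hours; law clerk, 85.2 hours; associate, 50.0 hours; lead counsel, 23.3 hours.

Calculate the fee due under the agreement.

Lead counsel: 23.3 × $660 = $15,378.00
Co-counsel: 47.2 × $465 = $21,948.00
Associate: 50.0 × $395 = $19,750.00
Law clerk: 85.2 × $145 = $12,354.00
Subtotal: $15,378.00 + $21,948.00 + $19,750.00 + $12,354.00 = $69,430.00
Travel: 16.5 × ($145 ÷ 2) = 16.5 × $72.50 = $1,196.25
Total: $69,430.00 + $1,196.25 = $70,626.25

$70,626.25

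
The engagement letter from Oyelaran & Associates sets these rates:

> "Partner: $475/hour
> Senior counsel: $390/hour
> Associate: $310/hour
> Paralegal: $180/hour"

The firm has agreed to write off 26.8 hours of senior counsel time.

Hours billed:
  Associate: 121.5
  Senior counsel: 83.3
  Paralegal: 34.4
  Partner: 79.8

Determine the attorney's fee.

Partner: 79.8 × $475 = $37,905.00
Senior counsel: 83.3 × $390 = $32,487.00
Associate: 121.5 × $310 = $37,665.00
Paralegal: 34.4 × $180 = $6,192.00
Subtotal: $114,249.00
Write-off: 26.8 × $390 = $10,452.00
Total: $114,249.00 − $10,452.00 = $103,797.00

$103,797.00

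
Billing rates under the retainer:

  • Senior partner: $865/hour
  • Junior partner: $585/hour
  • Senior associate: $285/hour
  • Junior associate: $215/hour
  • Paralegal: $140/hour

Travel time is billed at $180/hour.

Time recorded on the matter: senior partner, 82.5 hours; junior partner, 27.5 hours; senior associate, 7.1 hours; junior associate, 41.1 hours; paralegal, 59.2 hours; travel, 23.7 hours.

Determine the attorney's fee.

Senior partner: 82.5 × $865 = $71,362.50
Junior partner: 27.5 × $585 = $16,087.50
Senior associate: 7.1 × $285 = $2,023.50
Junior associate: 41.1 × $215 = $8,836.50
Paralegal: 59.2 × $140 = $8,288.00
Subtotal: $71,362.50 + $16,087.50 + $2,023.50 + $8,836.50 + $8,288.00 = $106,598.00
Travel: 23.7 × $180 = $4,266.00
Total: $106,598.00 + $4,266.00 = $110,864.00

$110,864.00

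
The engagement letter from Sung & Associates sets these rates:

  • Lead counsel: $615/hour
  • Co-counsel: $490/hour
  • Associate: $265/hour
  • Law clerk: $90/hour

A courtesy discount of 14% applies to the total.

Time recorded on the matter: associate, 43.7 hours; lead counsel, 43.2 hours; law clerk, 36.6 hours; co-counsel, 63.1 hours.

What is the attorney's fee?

$62,230.89

Lead counsel: 43.2 × $615 = $26,568.00
Co-counsel: 63.1 × $490 = $30,919.00
Associate: 43.7 × $265 = $11,580.50
Law clerk: 36.6 × $90 = $3,294.00
Subtotal: $72,361.50
Less 14% discount: −$10,130.61
Total: $72,361.50 − $10,130.61 = $62,230.89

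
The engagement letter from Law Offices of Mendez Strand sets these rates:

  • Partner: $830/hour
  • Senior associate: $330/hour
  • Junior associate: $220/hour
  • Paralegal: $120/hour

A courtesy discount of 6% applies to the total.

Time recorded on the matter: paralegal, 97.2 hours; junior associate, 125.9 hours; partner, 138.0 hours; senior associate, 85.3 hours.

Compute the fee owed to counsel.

Partner: 138.0 × $830 = $114,540.00
Senior associate: 85.3 × $330 = $28,149.00
Junior associate: 125.9 × $220 = $27,698.00
Paralegal: 97.2 × $120 = $11,664.00
Subtotal: $182,051.00
Less 6% discount: −$10,923.06
Total: $182,051.00 − $10,923.06 = $171,127.94

$171,127.94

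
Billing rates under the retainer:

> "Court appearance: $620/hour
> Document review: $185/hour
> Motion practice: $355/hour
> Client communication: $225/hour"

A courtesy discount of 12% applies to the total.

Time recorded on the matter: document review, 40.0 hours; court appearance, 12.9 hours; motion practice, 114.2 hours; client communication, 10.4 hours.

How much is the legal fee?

Court appearance: 12.9 × $620 = $7,998.00
Document review: 40.0 × $185 = $7,400.00
Motion practice: 114.2 × $355 = $40,541.00
Client communication: 10.4 × $225 = $2,340.00
Subtotal: $58,279.00
Less 12% discount: −$6,993.48
Total: $58,279.00 − $6,993.48 = $51,285.52

$51,285.52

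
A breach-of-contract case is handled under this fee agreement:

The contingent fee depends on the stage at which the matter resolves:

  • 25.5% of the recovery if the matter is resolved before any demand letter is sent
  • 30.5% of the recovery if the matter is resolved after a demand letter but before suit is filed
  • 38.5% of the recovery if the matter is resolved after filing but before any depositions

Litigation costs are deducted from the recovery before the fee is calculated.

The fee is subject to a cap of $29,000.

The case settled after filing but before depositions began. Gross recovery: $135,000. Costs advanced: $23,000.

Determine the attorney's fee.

$29,000.00

Fee base (net of costs): $135,000 − $23,000 = $112,000
The matter settled after filing but before depositions began, so the 38.5% rate applies.
$112,000 × 38.5% = $43,120.00
$43,120.00 exceeds the $29,000 cap, so the fee is capped at $29,000.00.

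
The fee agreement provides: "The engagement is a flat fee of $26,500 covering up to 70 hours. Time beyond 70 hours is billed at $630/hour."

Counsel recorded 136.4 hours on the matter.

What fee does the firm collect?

Flat fee: $26,500.00
Excess hours: 136.4 − 70 = 66.4
Overrun: 66.4 × $630 = $41,832.00
Total: $26,500.00 + $41,832.00 = $68,332.00

$68,332.00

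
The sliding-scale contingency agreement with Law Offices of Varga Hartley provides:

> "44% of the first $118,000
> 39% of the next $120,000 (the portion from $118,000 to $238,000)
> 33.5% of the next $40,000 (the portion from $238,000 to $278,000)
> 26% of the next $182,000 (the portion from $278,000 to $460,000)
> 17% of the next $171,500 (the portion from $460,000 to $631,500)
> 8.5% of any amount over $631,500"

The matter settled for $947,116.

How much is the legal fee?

First $118,000 at 44% = $51,920.00
Next $120,000 at 39% = $46,800.00
Next $40,000 at 33.5% = $13,400.00
Next $182,000 at 26% = $47,320.00
Next $171,500 at 17% = $29,155.00
Remaining $315,616 at 8.5% = $26,827.36
Fee: $51,920.00 + $46,800.00 + $13,400.00 + $47,320.00 + $29,155.00 + $26,827.36 = $215,422.36

$215,422.36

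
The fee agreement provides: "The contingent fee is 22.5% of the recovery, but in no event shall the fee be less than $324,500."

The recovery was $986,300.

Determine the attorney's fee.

22.5% of $986,300 = $221,917.50
That is below the $324,500 minimum, so the minimum applies.

$324,500.00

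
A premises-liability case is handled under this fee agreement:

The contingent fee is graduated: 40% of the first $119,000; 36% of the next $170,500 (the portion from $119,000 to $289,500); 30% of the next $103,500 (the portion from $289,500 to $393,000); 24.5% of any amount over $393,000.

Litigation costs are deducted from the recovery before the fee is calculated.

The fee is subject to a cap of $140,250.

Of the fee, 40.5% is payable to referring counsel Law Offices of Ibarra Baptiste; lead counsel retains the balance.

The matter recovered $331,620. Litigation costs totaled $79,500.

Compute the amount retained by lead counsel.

$56,836.30

Fee base (net of costs): $331,620 − $79,500 = $252,120
First $119,000 at 40% = $47,600.00
Remaining $133,120 at 36% = $47,923.20
Fee: $47,600.00 + $47,923.20 = $95,523.20
$95,523.20 is under the $140,250 cap.
Referral share: 40.5% of $95,523.20 = $38,686.90; lead counsel retains $95,523.20 − $38,686.90 = $56,836.30.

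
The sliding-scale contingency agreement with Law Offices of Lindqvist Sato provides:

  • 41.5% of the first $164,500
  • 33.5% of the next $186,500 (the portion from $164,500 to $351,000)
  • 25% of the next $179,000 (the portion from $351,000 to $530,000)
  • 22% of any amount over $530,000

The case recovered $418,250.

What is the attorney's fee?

First $164,500 at 41.5% = $68,267.50
Next $186,500 at 33.5% = $62,477.50
Remaining $67,250 at 25% = $16,812.50
Fee: $68,267.50 + $62,477.50 + $16,812.50 = $147,557.50

$147,557.50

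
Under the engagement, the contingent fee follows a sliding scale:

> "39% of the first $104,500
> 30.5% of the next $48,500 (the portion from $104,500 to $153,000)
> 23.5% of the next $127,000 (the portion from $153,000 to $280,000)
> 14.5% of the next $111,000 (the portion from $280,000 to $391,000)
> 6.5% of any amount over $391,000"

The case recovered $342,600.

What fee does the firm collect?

$94,469.50

First $104,500 at 39% = $40,755.00
Next $48,500 at 30.5% = $14,792.50
Next $127,000 at 23.5% = $29,845.00
Remaining $62,600 at 14.5% = $9,077.00
Fee: $40,755.00 + $14,792.50 + $29,845.00 + $9,077.00 = $94,469.50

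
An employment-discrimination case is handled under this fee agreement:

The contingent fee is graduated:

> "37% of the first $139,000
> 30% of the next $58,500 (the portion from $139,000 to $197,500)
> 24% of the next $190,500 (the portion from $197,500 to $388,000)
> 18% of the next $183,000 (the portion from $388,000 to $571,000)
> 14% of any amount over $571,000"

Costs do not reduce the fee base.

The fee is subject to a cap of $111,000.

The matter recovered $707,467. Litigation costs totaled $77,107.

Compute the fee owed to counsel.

Fee base is the gross recovery, $707,467; costs are reimbursed separately.
First $139,000 at 37% = $51,430.00
Next $58,500 at 30% = $17,550.00
Next $190,500 at 24% = $45,720.00
Next $183,000 at 18% = $32,940.00
Remaining $136,467 at 14% = $19,105.38
Fee: $51,430.00 + $17,550.00 + $45,720.00 + $32,940.00 + $19,105.38 = $166,745.38
$166,745.38 exceeds the $111,000 cap, so the fee is capped at $111,000.00.

$111,000.00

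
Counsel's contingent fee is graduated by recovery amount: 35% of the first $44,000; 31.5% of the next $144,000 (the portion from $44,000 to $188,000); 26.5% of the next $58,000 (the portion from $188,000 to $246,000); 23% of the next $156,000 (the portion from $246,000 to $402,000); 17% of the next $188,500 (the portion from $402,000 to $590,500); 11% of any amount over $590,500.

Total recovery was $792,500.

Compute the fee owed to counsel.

First $44,000 at 35% = $15,400.00
Next $144,000 at 31.5% = $45,360.00
Next $58,000 at 26.5% = $15,370.00
Next $156,000 at 23% = $35,880.00
Next $188,500 at 17% = $32,045.00
Remaining $202,000 at 11% = $22,220.00
Fee: $15,400.00 + $45,360.00 + $15,370.00 + $35,880.00 + $32,045.00 + $22,220.00 = $166,275.00

$166,275.00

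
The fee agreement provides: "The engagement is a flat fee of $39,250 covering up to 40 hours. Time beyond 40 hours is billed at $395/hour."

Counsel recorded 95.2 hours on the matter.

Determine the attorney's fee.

$61,054.00

Flat fee: $39,250.00
Excess hours: 95.2 − 40 = 55.2
Overrun: 55.2 × $395 = $21,804.00
Total: $39,250.00 + $21,804.00 = $61,054.00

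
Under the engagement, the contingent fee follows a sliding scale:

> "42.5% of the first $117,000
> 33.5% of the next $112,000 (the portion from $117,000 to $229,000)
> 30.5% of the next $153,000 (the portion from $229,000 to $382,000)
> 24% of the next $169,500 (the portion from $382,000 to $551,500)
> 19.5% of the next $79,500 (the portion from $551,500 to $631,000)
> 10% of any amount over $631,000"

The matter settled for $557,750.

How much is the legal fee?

First $117,000 at 42.5% = $49,725.00
Next $112,000 at 33.5% = $37,520.00
Next $153,000 at 30.5% = $46,665.00
Next $169,500 at 24% = $40,680.00
Remaining $6,250 at 19.5% = $1,218.75
Fee: $49,725.00 + $37,520.00 + $46,665.00 + $40,680.00 + $1,218.75 = $175,808.75

$175,808.75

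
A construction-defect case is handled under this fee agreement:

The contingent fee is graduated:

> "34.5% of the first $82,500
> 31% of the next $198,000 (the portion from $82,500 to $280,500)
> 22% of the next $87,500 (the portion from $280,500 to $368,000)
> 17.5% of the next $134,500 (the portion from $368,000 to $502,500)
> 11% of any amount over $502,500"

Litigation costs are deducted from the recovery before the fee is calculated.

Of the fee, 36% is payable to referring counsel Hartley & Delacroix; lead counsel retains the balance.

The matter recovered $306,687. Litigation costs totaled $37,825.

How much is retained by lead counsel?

Fee base (net of costs): $306,687 − $37,825 = $268,862
First $82,500 at 34.5% = $28,462.50
Remaining $186,362 at 31% = $57,772.22
Fee: $28,462.50 + $57,772.22 = $86,234.72
Referral share: 36% of $86,234.72 = $31,044.50; lead counsel retains $86,234.72 − $31,044.50 = $55,190.22.

$55,190.22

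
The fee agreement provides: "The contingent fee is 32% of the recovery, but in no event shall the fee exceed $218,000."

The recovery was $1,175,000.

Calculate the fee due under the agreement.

$218,000.00

32% of $1,175,000 = $376,000.00
That exceeds the $218,000 cap, so the fee is capped at $218,000.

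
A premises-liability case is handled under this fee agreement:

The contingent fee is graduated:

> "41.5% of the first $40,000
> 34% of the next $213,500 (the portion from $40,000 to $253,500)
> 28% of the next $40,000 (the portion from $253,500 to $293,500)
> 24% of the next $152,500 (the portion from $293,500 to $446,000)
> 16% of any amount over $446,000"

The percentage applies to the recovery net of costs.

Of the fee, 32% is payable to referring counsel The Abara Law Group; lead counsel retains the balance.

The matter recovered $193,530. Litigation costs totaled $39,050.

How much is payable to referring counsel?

$17,767.42

Fee base (net of costs): $193,530 − $39,050 = $154,480
First $40,000 at 41.5% = $16,600.00
Remaining $114,480 at 34% = $38,923.20
Fee: $16,600.00 + $38,923.20 = $55,523.20
Referral share: 32% of $55,523.20 = $17,767.42; lead counsel retains $55,523.20 − $17,767.42 = $37,755.78.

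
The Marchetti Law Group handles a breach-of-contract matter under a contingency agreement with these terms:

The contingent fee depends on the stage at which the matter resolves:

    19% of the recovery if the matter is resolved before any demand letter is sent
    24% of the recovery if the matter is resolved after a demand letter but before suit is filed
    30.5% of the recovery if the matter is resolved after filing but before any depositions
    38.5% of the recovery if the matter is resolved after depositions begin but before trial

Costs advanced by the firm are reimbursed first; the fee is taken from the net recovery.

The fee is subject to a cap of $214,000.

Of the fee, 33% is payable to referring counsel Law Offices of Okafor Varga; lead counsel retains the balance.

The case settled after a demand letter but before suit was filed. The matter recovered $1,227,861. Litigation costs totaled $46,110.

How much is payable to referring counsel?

$70,620.00

Fee base (net of costs): $1,227,861 − $46,110 = $1,181,751
The matter settled after a demand letter but before suit was filed, so the 24% rate applies.
$1,181,751 × 24% = $283,620.24
$283,620.24 exceeds the $214,000 cap, so the fee is capped at $214,000.00.
Referral share: 33% of $214,000.00 = $70,620.00; lead counsel retains $214,000.00 − $70,620.00 = $143,380.00.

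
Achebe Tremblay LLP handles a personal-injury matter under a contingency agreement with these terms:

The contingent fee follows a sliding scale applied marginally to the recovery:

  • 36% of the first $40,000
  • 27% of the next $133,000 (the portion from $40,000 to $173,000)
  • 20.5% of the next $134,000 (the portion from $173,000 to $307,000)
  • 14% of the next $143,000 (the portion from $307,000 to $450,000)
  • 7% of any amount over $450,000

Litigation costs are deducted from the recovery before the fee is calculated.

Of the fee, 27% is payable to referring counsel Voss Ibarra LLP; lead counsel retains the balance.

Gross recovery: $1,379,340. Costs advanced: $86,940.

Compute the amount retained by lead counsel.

Fee base (net of costs): $1,379,340 − $86,940 = $1,292,400
First $40,000 at 36% = $14,400.00
Next $133,000 at 27% = $35,910.00
Next $134,000 at 20.5% = $27,470.00
Next $143,000 at 14% = $20,020.00
Remaining $842,400 at 7% = $58,968.00
Fee: $14,400.00 + $35,910.00 + $27,470.00 + $20,020.00 + $58,968.00 = $156,768.00
Referral share: 27% of $156,768.00 = $42,327.36; lead counsel retains $156,768.00 − $42,327.36 = $114,440.64.

$114,440.64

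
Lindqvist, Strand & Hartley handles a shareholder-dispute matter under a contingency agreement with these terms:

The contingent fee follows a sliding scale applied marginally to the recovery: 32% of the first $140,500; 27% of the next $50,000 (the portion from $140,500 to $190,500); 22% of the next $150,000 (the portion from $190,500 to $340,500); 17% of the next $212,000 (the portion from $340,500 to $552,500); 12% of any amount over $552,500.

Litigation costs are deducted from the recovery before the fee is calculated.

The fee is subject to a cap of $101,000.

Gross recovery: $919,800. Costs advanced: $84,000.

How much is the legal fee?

Fee base (net of costs): $919,800 − $84,000 = $835,800
First $140,500 at 32% = $44,960.00
Next $50,000 at 27% = $13,500.00
Next $150,000 at 22% = $33,000.00
Next $212,000 at 17% = $36,040.00
Remaining $283,300 at 12% = $33,996.00
Fee: $44,960.00 + $13,500.00 + $33,000.00 + $36,040.00 + $33,996.00 = $161,496.00
$161,496.00 exceeds the $101,000 cap, so the fee is capped at $101,000.00.

$101,000.00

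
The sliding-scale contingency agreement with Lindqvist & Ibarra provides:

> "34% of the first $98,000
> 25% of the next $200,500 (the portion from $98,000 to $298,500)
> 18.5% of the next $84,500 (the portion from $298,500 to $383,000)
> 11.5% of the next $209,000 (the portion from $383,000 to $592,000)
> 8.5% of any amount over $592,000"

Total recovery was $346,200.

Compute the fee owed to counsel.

$92,269.50

First $98,000 at 34% = $33,320.00
Next $200,500 at 25% = $50,125.00
Remaining $47,700 at 18.5% = $8,824.50
Fee: $33,320.00 + $50,125.00 + $8,824.50 = $92,269.50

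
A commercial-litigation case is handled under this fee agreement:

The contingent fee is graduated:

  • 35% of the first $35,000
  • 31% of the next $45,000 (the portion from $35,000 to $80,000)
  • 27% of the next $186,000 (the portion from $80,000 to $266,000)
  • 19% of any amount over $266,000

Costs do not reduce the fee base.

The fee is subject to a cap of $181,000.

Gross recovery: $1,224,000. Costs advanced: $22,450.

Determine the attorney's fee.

Fee base is the gross recovery, $1,224,000; costs are reimbursed separately.
First $35,000 at 35% = $12,250.00
Next $45,000 at 31% = $13,950.00
Next $186,000 at 27% = $50,220.00
Remaining $958,000 at 19% = $182,020.00
Fee: $12,250.00 + $13,950.00 + $50,220.00 + $182,020.00 = $258,440.00
$258,440.00 exceeds the $181,000 cap, so the fee is capped at $181,000.00.

$181,000.00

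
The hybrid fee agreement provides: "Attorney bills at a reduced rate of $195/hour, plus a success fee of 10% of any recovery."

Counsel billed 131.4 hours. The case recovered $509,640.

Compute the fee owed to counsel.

$76,587.00

Hourly: 131.4 × $195 = $25,623.00
Success fee: 10% of $509,640 = $50,964.00
Total: $25,623.00 + $50,964.00 = $76,587.00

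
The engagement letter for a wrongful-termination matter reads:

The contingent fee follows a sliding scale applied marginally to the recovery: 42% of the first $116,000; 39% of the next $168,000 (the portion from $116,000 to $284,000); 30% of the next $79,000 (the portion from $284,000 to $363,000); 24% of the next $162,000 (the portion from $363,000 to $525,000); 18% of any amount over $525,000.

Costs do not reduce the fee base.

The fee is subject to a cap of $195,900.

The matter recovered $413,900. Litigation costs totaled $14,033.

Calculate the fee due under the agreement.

$150,156.00

Fee base is the gross recovery, $413,900; costs are reimbursed separately.
First $116,000 at 42% = $48,720.00
Next $168,000 at 39% = $65,520.00
Next $79,000 at 30% = $23,700.00
Remaining $50,900 at 24% = $12,216.00
Fee: $48,720.00 + $65,520.00 + $23,700.00 + $12,216.00 = $150,156.00
$150,156.00 is under the $195,900 cap.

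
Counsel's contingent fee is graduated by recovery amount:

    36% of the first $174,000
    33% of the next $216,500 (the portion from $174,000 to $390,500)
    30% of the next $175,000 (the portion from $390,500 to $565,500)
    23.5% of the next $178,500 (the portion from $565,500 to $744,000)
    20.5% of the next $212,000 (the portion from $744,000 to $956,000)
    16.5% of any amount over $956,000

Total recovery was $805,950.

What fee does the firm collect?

$241,232.25

First $174,000 at 36% = $62,640.00
Next $216,500 at 33% = $71,445.00
Next $175,000 at 30% = $52,500.00
Next $178,500 at 23.5% = $41,947.50
Remaining $61,950 at 20.5% = $12,699.75
Fee: $62,640.00 + $71,445.00 + $52,500.00 + $41,947.50 + $12,699.75 = $241,232.25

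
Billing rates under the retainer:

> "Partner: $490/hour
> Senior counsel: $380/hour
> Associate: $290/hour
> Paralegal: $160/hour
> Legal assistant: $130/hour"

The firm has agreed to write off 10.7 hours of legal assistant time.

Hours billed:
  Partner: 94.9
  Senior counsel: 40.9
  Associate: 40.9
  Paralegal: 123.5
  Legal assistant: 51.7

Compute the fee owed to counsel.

Partner: 94.9 × $490 = $46,501.00
Senior counsel: 40.9 × $380 = $15,542.00
Associate: 40.9 × $290 = $11,861.00
Paralegal: 123.5 × $160 = $19,760.00
Legal assistant: 51.7 × $130 = $6,721.00
Subtotal: $100,385.00
Write-off: 10.7 × $130 = $1,391.00
Total: $100,385.00 − $1,391.00 = $98,994.00

$98,994.00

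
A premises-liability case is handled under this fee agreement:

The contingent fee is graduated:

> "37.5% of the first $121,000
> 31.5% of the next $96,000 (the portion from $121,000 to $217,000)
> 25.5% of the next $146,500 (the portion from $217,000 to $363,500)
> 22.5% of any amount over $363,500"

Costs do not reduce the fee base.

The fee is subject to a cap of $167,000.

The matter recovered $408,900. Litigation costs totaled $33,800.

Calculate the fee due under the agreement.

$123,187.50

Fee base is the gross recovery, $408,900; costs are reimbursed separately.
First $121,000 at 37.5% = $45,375.00
Next $96,000 at 31.5% = $30,240.00
Next $146,500 at 25.5% = $37,357.50
Remaining $45,400 at 22.5% = $10,215.00
Fee: $45,375.00 + $30,240.00 + $37,357.50 + $10,215.00 = $123,187.50
$123,187.50 is under the $167,000 cap.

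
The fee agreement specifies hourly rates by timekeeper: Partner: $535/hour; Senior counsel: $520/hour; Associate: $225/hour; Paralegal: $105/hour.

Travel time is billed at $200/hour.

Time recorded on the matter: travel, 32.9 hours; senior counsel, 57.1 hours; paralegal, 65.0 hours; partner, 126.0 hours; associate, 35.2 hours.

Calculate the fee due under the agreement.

Partner: 126.0 × $535 = $67,410.00
Senior counsel: 57.1 × $520 = $29,692.00
Associate: 35.2 × $225 = $7,920.00
Paralegal: 65.0 × $105 = $6,825.00
Subtotal: $67,410.00 + $29,692.00 + $7,920.00 + $6,825.00 = $111,847.00
Travel: 32.9 × $200 = $6,580.00
Total: $111,847.00 + $6,580.00 = $118,427.00

$118,427.00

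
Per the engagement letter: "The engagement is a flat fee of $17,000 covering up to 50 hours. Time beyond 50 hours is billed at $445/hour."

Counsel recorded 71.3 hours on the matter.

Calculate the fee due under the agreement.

$26,478.50

Flat fee: $17,000.00
Excess hours: 71.3 − 50 = 21.3
Overrun: 21.3 × $445 = $9,478.50
Total: $17,000.00 + $9,478.50 = $26,478.50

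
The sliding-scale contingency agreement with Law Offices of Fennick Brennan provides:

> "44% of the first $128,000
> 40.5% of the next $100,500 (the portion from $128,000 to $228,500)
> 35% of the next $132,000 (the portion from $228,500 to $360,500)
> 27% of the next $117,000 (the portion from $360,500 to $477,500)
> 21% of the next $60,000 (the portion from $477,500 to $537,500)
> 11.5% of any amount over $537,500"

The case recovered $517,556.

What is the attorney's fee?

First $128,000 at 44% = $56,320.00
Next $100,500 at 40.5% = $40,702.50
Next $132,000 at 35% = $46,200.00
Next $117,000 at 27% = $31,590.00
Remaining $40,056 at 21% = $8,411.76
Fee: $56,320.00 + $40,702.50 + $46,200.00 + $31,590.00 + $8,411.76 = $183,224.26

$183,224.26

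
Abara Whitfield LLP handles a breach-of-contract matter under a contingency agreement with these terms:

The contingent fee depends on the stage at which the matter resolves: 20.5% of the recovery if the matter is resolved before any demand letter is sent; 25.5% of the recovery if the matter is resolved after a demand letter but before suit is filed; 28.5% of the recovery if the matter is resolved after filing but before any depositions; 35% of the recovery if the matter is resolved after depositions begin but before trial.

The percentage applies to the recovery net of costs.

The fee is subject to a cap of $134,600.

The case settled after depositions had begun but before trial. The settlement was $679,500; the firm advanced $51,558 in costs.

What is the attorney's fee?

Fee base (net of costs): $679,500 − $51,558 = $627,942
The matter settled after depositions had begun but before trial, so the 35% rate applies.
$627,942 × 35% = $219,779.70
$219,779.70 exceeds the $134,600 cap, so the fee is capped at $134,600.00.

$134,600.00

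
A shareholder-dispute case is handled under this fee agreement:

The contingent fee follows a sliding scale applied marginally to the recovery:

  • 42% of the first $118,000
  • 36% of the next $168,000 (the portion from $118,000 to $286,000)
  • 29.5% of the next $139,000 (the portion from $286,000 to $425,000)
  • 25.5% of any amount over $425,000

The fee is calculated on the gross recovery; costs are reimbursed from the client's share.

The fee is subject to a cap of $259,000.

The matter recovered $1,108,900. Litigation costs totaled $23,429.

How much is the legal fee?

Fee base is the gross recovery, $1,108,900; costs are reimbursed separately.
First $118,000 at 42% = $49,560.00
Next $168,000 at 36% = $60,480.00
Next $139,000 at 29.5% = $41,005.00
Remaining $683,900 at 25.5% = $174,394.50
Fee: $49,560.00 + $60,480.00 + $41,005.00 + $174,394.50 = $325,439.50
$325,439.50 exceeds the $259,000 cap, so the fee is capped at $259,000.00.

$259,000.00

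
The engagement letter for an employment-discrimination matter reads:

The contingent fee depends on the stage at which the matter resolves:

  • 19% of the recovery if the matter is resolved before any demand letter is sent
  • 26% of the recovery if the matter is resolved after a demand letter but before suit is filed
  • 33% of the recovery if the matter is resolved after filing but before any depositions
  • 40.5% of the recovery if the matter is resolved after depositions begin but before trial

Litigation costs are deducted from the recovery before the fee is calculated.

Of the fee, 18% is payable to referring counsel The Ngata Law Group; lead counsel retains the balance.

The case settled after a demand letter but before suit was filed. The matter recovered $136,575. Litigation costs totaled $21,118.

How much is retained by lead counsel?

$24,615.43

Fee base (net of costs): $136,575 − $21,118 = $115,457
The matter settled after a demand letter but before suit was filed, so the 26% rate applies.
$115,457 × 26% = $30,018.82
Referral share: 18% of $30,018.82 = $5,403.39; lead counsel retains $30,018.82 − $5,403.39 = $24,615.43.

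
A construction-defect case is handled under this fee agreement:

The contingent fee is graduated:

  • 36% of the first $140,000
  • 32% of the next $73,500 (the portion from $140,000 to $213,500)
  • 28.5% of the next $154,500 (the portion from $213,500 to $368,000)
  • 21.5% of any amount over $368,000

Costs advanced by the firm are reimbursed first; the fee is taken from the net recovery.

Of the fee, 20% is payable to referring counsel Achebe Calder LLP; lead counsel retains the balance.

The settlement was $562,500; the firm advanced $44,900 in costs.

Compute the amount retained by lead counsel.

Fee base (net of costs): $562,500 − $44,900 = $517,600
First $140,000 at 36% = $50,400.00
Next $73,500 at 32% = $23,520.00
Next $154,500 at 28.5% = $44,032.50
Remaining $149,600 at 21.5% = $32,164.00
Fee: $50,400.00 + $23,520.00 + $44,032.50 + $32,164.00 = $150,116.50
Referral share: 20% of $150,116.50 = $30,023.30; lead counsel retains $150,116.50 − $30,023.30 = $120,093.20.

$120,093.20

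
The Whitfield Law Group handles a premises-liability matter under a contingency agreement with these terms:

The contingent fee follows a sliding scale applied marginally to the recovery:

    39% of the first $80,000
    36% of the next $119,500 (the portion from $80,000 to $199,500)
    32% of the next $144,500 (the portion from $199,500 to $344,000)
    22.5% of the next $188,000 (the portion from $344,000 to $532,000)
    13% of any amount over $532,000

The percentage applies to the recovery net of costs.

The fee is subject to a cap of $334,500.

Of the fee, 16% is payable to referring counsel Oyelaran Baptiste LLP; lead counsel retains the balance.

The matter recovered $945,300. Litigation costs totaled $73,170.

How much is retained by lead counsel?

$173,860.60

Fee base (net of costs): $945,300 − $73,170 = $872,130
First $80,000 at 39% = $31,200.00
Next $119,500 at 36% = $43,020.00
Next $144,500 at 32% = $46,240.00
Next $188,000 at 22.5% = $42,300.00
Remaining $340,130 at 13% = $44,216.90
Fee: $31,200.00 + $43,020.00 + $46,240.00 + $42,300.00 + $44,216.90 = $206,976.90
$206,976.90 is under the $334,500 cap.
Referral share: 16% of $206,976.90 = $33,116.30; lead counsel retains $206,976.90 − $33,116.30 = $173,860.60.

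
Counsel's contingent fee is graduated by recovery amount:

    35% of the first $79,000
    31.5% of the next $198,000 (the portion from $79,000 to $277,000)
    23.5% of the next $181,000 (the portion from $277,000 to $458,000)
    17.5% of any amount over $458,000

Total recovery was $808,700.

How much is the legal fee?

$193,927.50

First $79,000 at 35% = $27,650.00
Next $198,000 at 31.5% = $62,370.00
Next $181,000 at 23.5% = $42,535.00
Remaining $350,700 at 17.5% = $61,372.50
Fee: $27,650.00 + $62,370.00 + $42,535.00 + $61,372.50 = $193,927.50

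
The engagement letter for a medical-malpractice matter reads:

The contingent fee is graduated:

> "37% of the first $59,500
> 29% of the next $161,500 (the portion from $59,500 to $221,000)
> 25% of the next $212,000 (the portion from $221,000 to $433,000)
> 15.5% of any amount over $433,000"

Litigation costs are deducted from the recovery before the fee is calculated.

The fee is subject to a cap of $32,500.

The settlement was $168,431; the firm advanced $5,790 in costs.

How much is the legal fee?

$32,500.00

Fee base (net of costs): $168,431 − $5,790 = $162,641
First $59,500 at 37% = $22,015.00
Remaining $103,141 at 29% = $29,910.89
Fee: $22,015.00 + $29,910.89 = $51,925.89
$51,925.89 exceeds the $32,500 cap, so the fee is capped at $32,500.00.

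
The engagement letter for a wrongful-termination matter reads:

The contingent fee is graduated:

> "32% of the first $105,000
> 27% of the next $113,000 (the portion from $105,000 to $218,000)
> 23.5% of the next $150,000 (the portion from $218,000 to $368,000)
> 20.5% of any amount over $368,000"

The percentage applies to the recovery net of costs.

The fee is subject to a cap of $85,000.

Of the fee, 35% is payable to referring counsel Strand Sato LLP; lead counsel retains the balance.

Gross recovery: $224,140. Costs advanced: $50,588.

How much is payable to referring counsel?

Fee base (net of costs): $224,140 − $50,588 = $173,552
First $105,000 at 32% = $33,600.00
Remaining $68,552 at 27% = $18,509.04
Fee: $33,600.00 + $18,509.04 = $52,109.04
$52,109.04 is under the $85,000 cap.
Referral share: 35% of $52,109.04 = $18,238.16; lead counsel retains $52,109.04 − $18,238.16 = $33,870.88.

$18,238.16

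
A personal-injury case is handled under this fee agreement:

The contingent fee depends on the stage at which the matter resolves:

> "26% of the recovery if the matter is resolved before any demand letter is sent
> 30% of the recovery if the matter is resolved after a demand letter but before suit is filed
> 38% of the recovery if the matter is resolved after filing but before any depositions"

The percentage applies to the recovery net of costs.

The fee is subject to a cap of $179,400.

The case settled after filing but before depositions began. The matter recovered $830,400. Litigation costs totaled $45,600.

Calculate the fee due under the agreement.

Fee base (net of costs): $830,400 − $45,600 = $784,800
The matter settled after filing but before depositions began, so the 38% rate applies.
$784,800 × 38% = $298,224.00
$298,224.00 exceeds the $179,400 cap, so the fee is capped at $179,400.00.

$179,400.00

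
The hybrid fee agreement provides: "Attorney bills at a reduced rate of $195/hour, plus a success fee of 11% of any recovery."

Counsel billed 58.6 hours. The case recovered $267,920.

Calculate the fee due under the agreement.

$40,898.20

Hourly: 58.6 × $195 = $11,427.00
Success fee: 11% of $267,920 = $29,471.20
Total: $11,427.00 + $29,471.20 = $40,898.20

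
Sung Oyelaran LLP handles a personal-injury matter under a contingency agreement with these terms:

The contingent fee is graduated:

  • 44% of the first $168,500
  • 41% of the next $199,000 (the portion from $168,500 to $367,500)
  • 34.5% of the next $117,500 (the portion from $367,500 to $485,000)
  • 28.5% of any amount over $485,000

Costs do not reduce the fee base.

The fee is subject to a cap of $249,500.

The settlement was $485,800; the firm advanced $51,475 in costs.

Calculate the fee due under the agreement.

Fee base is the gross recovery, $485,800; costs are reimbursed separately.
First $168,500 at 44% = $74,140.00
Next $199,000 at 41% = $81,590.00
Next $117,500 at 34.5% = $40,537.50
Remaining $800 at 28.5% = $228.00
Fee: $74,140.00 + $81,590.00 + $40,537.50 + $228.00 = $196,495.50
$196,495.50 is under the $249,500 cap.

$196,495.50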